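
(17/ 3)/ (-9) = -17/ 27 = -0.63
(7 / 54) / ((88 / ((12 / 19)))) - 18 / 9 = -15041 / 7524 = -2.00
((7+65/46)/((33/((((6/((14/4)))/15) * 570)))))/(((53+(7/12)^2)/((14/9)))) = 941184/1943293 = 0.48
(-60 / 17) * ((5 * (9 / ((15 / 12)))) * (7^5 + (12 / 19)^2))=-13105737360 / 6137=-2135528.33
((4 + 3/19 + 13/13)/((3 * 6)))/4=49/684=0.07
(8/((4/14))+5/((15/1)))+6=103/3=34.33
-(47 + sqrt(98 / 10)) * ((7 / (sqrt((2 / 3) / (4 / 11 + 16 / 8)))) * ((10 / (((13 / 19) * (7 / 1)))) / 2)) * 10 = -44650 * sqrt(429) / 143-1330 * sqrt(2145) / 143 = -6897.92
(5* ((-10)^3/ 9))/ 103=-5000/ 927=-5.39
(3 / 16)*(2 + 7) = 27 / 16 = 1.69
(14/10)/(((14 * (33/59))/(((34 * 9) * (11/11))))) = 3009/55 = 54.71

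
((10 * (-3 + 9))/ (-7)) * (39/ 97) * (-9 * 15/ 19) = 315900/ 12901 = 24.49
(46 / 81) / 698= 23 / 28269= 0.00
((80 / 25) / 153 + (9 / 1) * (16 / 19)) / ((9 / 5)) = 110464 / 26163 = 4.22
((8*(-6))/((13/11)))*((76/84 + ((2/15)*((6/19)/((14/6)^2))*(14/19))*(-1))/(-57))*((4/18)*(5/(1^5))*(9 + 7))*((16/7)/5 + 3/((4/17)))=88720995968/589839705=150.42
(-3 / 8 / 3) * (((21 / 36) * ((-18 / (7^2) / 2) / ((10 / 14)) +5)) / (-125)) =83 / 30000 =0.00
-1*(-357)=357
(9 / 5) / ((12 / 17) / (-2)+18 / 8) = 204 / 215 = 0.95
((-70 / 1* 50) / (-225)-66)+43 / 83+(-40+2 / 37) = -2483981 / 27639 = -89.87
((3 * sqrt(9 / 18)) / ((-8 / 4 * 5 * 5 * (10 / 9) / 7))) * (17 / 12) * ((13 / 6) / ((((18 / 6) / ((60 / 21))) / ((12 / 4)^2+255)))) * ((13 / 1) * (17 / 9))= -537251 * sqrt(2) / 150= -5065.25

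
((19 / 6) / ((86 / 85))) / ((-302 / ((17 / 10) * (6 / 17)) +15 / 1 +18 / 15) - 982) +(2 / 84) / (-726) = -15625829 / 7223486193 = -0.00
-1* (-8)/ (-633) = -8/ 633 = -0.01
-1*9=-9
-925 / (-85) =185 / 17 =10.88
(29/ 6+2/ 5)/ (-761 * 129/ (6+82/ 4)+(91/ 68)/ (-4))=-0.00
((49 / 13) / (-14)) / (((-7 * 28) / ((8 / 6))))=1 / 546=0.00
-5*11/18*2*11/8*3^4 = -5445/8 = -680.62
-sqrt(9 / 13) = -3*sqrt(13) / 13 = -0.83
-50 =-50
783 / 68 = 11.51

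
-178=-178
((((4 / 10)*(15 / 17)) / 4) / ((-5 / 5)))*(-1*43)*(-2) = -129 / 17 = -7.59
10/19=0.53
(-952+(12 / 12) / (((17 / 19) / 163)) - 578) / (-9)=22913 / 153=149.76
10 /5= 2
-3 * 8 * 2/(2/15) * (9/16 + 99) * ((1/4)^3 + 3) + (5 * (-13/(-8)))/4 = -13834945/128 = -108085.51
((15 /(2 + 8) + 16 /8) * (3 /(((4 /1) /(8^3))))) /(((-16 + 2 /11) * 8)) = -308 /29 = -10.62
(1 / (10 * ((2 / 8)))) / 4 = 1 / 10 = 0.10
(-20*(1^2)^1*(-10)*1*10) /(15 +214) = 2000 /229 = 8.73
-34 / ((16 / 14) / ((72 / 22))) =-1071 / 11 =-97.36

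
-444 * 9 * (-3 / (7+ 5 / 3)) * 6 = 107892 / 13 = 8299.38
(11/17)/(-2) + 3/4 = 29/68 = 0.43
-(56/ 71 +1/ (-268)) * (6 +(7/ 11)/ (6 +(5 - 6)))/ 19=-0.25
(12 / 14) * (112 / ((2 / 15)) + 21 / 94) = 33849 / 47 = 720.19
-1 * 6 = -6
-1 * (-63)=63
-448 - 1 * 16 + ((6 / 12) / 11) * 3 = -10205 / 22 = -463.86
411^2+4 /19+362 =3216381 /19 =169283.21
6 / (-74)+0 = -3 / 37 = -0.08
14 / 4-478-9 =-967 / 2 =-483.50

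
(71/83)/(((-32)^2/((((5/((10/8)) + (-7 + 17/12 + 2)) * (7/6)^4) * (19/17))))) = 16194745/22470524928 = 0.00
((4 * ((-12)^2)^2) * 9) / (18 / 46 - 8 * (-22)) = 17169408 / 4057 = 4232.05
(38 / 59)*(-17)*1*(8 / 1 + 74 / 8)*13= -289731 / 118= -2455.35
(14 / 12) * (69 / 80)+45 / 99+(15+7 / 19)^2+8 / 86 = 6495230593 / 27320480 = 237.74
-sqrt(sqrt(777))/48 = -777^(1/4)/48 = -0.11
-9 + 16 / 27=-227 / 27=-8.41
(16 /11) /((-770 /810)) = -1296 /847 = -1.53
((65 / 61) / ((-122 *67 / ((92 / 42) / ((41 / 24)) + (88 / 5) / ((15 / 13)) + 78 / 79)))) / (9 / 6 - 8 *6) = 12495626 / 254364192495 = 0.00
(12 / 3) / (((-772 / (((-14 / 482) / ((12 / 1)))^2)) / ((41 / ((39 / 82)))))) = -82369 / 31476649464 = -0.00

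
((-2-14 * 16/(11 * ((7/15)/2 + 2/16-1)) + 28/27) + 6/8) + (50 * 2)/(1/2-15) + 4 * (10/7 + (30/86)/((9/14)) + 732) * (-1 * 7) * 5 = -1674089007841/16295796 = -102731.34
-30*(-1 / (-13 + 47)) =15 / 17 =0.88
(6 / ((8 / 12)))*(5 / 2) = 45 / 2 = 22.50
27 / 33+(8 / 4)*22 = 493 / 11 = 44.82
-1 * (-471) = 471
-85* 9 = -765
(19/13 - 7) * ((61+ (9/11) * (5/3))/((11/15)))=-740880/1573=-471.00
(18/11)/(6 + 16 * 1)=9/121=0.07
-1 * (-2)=2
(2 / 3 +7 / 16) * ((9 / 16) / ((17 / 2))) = 159 / 2176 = 0.07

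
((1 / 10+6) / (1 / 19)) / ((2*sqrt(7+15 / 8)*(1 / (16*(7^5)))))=155834504*sqrt(142) / 355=5230936.43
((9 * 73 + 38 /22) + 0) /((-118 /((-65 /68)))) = 235495 /44132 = 5.34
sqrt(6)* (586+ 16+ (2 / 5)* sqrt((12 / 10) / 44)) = sqrt(6)* (sqrt(330)+ 165550) / 275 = 1474.75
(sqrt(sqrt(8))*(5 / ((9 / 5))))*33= 275*2^(3 / 4) / 3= 154.16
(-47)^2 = 2209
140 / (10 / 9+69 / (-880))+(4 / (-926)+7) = 539866181 / 3786877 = 142.56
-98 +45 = -53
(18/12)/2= 3/4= 0.75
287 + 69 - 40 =316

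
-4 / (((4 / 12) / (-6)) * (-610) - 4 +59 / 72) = -96 / 737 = -0.13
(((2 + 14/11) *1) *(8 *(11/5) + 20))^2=45805824/3025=15142.42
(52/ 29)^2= 2704/ 841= 3.22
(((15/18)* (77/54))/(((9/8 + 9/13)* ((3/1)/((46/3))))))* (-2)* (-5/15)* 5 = 657800/59049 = 11.14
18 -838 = -820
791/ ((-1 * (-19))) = 791/ 19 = 41.63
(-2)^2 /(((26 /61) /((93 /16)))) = 5673 /104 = 54.55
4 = 4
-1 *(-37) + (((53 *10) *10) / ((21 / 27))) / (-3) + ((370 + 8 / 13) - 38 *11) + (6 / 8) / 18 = -4983389 / 2184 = -2281.77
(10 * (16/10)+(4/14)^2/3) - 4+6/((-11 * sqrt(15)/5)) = 1768/147 - 2 * sqrt(15)/11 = 11.32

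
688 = 688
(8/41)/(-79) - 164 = -531204/3239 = -164.00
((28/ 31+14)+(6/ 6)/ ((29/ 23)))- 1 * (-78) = 84233/ 899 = 93.70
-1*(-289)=289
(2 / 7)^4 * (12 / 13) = 192 / 31213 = 0.01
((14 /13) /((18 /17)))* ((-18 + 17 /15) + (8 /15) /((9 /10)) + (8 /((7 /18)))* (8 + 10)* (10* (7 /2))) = 207940957 /15795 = 13164.99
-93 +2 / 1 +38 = -53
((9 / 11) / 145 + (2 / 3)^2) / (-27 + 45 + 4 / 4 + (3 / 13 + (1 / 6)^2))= 335972 / 14375735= 0.02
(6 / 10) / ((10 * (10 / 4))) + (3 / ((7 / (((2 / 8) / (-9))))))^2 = 21293 / 882000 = 0.02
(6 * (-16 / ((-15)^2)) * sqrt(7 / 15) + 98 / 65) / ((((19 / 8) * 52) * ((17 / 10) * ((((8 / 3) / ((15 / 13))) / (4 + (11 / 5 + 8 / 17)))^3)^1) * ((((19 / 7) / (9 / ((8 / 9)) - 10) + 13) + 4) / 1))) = 45579633110361 / 10219162681619008 - 103355177121 * sqrt(105) / 1228264745386900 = 0.00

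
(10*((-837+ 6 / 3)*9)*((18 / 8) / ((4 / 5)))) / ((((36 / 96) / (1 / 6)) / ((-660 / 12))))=5166562.50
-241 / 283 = -0.85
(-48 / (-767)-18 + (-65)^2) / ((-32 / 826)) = -22587719 / 208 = -108594.80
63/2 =31.50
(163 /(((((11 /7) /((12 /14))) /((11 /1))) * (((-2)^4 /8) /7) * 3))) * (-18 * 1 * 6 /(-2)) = 61614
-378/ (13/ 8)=-3024/ 13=-232.62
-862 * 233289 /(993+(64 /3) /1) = -603285354 /3043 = -198253.48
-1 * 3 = -3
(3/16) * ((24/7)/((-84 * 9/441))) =-0.38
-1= -1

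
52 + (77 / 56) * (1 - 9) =41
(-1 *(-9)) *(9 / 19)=81 / 19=4.26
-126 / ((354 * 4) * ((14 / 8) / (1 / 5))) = -3 / 295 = -0.01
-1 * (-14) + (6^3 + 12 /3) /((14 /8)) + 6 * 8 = 1314 /7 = 187.71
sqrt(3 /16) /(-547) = -sqrt(3) /2188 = -0.00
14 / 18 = 7 / 9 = 0.78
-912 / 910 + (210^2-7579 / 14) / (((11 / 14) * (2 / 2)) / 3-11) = -4057.46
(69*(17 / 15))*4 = 1564 / 5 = 312.80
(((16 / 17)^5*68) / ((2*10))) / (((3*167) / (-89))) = -0.45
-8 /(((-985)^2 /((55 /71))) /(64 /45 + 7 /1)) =-33352 /619973775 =-0.00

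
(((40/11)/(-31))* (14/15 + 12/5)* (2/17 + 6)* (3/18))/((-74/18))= 20800/214489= 0.10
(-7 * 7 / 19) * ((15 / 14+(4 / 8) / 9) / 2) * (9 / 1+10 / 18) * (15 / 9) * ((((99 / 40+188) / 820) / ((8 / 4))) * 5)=-8569771 / 637632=-13.44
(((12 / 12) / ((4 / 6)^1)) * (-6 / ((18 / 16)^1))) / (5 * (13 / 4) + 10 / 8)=-16 / 35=-0.46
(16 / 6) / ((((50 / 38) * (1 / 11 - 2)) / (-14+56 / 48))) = 9196 / 675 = 13.62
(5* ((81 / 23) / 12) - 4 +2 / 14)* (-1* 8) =3078 / 161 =19.12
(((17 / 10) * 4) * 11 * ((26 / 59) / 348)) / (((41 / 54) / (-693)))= -30324294 / 350755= -86.45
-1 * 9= -9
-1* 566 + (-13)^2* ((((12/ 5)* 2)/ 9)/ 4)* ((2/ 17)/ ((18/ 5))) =-259456/ 459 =-565.26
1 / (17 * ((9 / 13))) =13 / 153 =0.08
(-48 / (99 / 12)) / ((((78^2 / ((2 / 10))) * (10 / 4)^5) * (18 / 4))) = -1024 / 2352796875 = -0.00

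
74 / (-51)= -74 / 51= -1.45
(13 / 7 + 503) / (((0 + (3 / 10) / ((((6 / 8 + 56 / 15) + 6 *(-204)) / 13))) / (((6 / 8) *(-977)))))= 6015210209 / 52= 115677119.40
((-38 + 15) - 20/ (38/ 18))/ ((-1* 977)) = 617/ 18563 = 0.03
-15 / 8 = -1.88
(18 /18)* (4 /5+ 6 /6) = 9 /5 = 1.80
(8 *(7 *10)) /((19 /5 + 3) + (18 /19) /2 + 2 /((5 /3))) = 1520 /23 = 66.09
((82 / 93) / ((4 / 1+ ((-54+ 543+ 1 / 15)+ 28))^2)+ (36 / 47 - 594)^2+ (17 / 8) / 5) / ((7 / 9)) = 4732206018488699301 / 10458430622560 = 452477.64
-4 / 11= -0.36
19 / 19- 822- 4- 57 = -882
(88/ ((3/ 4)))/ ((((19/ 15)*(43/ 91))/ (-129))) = -25288.42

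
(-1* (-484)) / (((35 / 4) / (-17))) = -32912 / 35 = -940.34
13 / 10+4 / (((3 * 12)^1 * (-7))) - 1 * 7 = -5.72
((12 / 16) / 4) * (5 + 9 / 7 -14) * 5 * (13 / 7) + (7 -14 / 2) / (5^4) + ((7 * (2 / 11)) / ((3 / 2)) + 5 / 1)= -98089 / 12936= -7.58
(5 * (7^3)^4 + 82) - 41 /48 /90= 298971803895799 /4320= 69206436086.99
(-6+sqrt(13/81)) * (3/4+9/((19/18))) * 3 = -6345/38+235 * sqrt(13)/76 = -155.82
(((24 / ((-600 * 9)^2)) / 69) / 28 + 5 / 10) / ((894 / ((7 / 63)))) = 1173690001 / 18887019480000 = 0.00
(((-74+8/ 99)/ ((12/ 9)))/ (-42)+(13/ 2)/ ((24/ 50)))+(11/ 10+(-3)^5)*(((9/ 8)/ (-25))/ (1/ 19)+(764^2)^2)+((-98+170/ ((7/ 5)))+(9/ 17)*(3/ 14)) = -277410831638004488383/ 3366000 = -82415576838385.17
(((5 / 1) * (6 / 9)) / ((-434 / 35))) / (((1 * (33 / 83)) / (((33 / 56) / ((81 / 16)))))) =-4150 / 52731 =-0.08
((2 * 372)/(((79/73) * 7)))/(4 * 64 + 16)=6789/18802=0.36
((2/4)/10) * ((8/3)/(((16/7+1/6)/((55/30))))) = 154/1545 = 0.10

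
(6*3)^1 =18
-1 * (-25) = 25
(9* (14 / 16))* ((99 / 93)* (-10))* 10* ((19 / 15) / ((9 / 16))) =-58520 / 31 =-1887.74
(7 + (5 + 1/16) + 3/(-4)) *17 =3077/16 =192.31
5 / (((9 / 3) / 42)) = 70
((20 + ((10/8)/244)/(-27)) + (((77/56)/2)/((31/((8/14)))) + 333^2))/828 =634220322439/4734821952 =133.95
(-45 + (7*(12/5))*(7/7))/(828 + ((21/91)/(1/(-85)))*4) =-611/16240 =-0.04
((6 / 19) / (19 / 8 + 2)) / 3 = 16 / 665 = 0.02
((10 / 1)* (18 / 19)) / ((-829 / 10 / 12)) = -21600 / 15751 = -1.37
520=520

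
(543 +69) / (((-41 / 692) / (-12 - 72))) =35574336 / 41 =867666.73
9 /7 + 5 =44 /7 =6.29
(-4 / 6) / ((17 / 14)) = -28 / 51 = -0.55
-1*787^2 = -619369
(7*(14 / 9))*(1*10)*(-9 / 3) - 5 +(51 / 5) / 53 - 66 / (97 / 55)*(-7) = -5360684 / 77115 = -69.52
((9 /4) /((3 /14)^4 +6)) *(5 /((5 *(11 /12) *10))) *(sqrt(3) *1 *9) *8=5.10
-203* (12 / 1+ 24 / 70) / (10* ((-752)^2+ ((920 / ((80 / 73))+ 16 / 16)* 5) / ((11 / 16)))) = -2871 / 6549775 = -0.00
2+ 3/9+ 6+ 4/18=77/9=8.56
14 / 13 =1.08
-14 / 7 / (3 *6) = -1 / 9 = -0.11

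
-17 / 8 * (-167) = 2839 / 8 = 354.88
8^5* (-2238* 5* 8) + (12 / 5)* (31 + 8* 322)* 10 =-2933328792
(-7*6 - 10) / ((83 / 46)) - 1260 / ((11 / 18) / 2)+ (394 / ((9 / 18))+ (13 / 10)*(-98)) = -15940321 / 4565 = -3491.86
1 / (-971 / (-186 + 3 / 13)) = 2415 / 12623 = 0.19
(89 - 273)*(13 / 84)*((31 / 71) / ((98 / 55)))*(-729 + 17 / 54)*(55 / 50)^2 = 485450147611 / 78903720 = 6152.44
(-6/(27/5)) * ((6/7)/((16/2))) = -5/42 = -0.12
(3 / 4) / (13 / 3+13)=9 / 208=0.04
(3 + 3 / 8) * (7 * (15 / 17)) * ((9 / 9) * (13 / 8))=36855 / 1088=33.87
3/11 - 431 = -4738/11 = -430.73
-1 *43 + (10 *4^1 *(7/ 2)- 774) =-677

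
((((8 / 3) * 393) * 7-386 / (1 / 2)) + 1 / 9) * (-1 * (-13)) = 768001 / 9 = 85333.44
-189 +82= -107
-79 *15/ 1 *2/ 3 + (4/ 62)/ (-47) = -1151032/ 1457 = -790.00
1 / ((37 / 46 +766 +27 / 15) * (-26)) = -115 / 2298127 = -0.00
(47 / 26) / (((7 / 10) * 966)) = 235 / 87906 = 0.00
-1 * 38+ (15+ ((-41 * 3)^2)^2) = 228886618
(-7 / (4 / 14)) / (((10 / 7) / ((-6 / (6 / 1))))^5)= 823543 / 200000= 4.12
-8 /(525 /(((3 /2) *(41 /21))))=-164 /3675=-0.04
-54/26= -27/13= -2.08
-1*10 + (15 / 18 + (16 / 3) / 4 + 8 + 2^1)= 13 / 6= 2.17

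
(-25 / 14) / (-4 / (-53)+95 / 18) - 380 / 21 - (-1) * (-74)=-9912713 / 107247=-92.43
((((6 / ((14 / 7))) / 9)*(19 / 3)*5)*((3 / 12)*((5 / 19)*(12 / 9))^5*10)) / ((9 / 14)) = 560000000 / 2565108243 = 0.22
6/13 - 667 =-8665/13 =-666.54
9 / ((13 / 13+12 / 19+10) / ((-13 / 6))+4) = -171 / 26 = -6.58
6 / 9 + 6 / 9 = 1.33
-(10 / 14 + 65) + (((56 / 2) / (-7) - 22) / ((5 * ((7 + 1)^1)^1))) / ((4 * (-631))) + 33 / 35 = -64.77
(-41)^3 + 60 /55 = -68919.91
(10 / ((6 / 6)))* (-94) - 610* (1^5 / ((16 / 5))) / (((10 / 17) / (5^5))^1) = -16218165 / 16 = -1013635.31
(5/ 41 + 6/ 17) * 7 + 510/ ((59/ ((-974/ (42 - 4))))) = -170516533/ 781337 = -218.24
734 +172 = 906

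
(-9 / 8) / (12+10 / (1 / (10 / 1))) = -9 / 896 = -0.01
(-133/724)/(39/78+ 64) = -133/46698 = -0.00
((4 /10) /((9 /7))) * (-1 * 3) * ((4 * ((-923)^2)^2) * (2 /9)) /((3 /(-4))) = 325150793426368 /405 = 802841465250.29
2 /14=1 /7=0.14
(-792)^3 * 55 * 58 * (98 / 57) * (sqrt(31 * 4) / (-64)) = 1617785991360 * sqrt(31) / 19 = 474076378388.41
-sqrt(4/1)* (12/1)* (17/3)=-136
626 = 626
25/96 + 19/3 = 211/32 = 6.59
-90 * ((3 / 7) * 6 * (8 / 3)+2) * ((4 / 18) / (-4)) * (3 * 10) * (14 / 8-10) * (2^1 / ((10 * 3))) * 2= -10230 / 7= -1461.43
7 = 7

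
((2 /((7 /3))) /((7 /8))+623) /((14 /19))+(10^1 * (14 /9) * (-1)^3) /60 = 15680173 /18522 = 846.57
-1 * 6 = -6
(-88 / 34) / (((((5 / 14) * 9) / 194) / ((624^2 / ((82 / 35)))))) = -18095773696 / 697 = -25962372.59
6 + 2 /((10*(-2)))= 59 /10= 5.90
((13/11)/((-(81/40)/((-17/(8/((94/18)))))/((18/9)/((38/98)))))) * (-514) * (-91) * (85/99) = 20235300057700/15083739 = 1341530.77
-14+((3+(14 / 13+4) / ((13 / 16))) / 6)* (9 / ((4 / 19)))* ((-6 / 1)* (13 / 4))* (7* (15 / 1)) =-28066577 / 208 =-134935.47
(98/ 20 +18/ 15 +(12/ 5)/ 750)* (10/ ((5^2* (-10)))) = -7629/ 31250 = -0.24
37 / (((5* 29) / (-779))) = -28823 / 145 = -198.78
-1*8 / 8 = -1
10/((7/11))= 15.71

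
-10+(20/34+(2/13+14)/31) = -61352/6851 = -8.96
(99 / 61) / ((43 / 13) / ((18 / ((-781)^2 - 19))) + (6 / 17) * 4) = 65637 / 4533044383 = 0.00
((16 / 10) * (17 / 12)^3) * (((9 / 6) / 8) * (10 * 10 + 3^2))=535517 / 5760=92.97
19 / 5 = 3.80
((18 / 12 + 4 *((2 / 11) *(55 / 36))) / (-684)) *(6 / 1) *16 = -188 / 513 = -0.37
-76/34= -38/17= -2.24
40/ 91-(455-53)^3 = -5911797488/ 91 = -64964807.56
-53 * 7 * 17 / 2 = -6307 / 2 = -3153.50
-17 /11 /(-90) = 17 /990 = 0.02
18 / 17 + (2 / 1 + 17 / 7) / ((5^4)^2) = 49219277 / 46484375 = 1.06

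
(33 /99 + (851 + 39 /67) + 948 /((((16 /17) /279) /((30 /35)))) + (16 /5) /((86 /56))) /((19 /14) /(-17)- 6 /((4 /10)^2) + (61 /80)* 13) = -19889925977512 /2276505699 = -8737.04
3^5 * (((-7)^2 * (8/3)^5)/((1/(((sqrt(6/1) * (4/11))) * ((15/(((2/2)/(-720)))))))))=-15445881614.03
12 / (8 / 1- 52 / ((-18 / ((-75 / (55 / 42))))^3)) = -0.01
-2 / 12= -1 / 6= -0.17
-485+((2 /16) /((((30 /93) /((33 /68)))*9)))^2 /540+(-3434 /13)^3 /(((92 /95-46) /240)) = 22131782501495532636691541 /225296090413056000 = 98234205.76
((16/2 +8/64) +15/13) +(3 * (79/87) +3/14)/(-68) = 1657353/179452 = 9.24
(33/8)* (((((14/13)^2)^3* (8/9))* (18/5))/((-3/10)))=-331299584/4826809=-68.64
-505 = -505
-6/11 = -0.55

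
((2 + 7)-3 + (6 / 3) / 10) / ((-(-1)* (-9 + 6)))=-31 / 15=-2.07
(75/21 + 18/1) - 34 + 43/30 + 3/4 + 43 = 13757/420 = 32.75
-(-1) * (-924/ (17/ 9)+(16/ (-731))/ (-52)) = -4648640/ 9503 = -489.18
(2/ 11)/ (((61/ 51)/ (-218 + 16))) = -20604/ 671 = -30.71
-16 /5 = -3.20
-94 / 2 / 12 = -3.92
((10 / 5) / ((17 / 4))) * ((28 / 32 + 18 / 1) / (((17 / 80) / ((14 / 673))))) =169120 / 194497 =0.87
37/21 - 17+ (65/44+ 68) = 50117/924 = 54.24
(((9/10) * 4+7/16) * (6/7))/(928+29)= 323/89320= 0.00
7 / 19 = 0.37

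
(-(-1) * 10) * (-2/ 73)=-20/ 73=-0.27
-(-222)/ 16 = 111/ 8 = 13.88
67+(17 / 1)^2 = 356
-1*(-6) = 6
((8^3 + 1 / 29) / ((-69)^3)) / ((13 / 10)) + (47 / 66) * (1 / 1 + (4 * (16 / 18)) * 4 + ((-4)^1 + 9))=19616790253 / 1362326823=14.40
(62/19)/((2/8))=248/19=13.05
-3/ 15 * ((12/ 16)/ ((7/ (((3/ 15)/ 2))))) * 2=-3/ 700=-0.00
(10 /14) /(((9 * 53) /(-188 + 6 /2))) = -925 /3339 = -0.28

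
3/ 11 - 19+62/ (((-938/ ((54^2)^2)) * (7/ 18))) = -52192434026/ 36113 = -1445253.34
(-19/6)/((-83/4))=38/249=0.15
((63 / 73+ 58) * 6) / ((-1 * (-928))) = 12891 / 33872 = 0.38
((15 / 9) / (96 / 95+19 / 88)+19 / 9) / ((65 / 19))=6083933 / 5998005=1.01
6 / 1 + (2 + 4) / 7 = 48 / 7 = 6.86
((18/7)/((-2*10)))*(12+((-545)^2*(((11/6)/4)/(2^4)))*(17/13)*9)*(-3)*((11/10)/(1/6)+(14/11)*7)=3838139019783/6406400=599110.11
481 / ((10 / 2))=481 / 5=96.20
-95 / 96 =-0.99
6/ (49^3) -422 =-49647872/ 117649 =-422.00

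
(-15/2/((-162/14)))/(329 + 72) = 35/21654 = 0.00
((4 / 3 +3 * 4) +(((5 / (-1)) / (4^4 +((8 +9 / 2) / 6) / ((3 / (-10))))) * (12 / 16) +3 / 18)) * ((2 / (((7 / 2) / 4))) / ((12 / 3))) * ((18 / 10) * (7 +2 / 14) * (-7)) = -21763080 / 31381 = -693.51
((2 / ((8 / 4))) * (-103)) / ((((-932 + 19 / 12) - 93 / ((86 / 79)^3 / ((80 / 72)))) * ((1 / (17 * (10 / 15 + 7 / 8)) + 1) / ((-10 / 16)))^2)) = 9719974756983 / 263109144275392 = 0.04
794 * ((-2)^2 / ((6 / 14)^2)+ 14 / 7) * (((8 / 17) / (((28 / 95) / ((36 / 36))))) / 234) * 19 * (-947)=-290443365860 / 125307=-2317854.28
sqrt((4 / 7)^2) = 4 / 7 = 0.57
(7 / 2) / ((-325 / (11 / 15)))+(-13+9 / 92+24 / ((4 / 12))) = 26501833 / 448500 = 59.09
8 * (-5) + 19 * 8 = 112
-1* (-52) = 52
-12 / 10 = -6 / 5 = -1.20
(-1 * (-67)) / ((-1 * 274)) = -67 / 274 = -0.24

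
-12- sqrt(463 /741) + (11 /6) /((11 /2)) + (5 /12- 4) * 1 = -61 /4- sqrt(343083) /741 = -16.04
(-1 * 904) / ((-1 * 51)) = 904 / 51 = 17.73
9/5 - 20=-91/5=-18.20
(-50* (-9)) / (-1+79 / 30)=13500 / 49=275.51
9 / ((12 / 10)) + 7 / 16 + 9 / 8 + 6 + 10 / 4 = 281 / 16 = 17.56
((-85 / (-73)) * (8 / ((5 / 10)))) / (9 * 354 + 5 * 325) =80 / 20659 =0.00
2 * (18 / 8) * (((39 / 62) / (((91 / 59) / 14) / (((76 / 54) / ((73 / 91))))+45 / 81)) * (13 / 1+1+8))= 545350806 / 5415049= 100.71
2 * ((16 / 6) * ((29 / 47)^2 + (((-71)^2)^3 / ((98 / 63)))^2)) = 11744672492400478781755090900 / 324723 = 36168280326310359234655.66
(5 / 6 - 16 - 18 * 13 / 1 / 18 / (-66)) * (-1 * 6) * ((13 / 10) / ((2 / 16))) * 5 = 51376 / 11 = 4670.55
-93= -93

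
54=54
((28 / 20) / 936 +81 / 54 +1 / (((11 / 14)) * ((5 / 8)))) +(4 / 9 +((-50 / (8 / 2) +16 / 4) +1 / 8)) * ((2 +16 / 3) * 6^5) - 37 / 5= -452235.86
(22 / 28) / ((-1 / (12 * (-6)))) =56.57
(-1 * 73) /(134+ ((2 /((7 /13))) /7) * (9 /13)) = -3577 /6584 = -0.54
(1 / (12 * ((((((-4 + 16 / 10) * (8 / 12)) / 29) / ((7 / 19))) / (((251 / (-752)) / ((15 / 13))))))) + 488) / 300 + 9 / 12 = 2934617461 / 1234483200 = 2.38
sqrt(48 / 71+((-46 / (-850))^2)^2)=sqrt(111188741928481) / 12824375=0.82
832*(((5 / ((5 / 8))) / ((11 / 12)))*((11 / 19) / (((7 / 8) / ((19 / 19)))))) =638976 / 133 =4804.33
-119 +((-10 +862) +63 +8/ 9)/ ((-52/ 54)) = -27823/ 26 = -1070.12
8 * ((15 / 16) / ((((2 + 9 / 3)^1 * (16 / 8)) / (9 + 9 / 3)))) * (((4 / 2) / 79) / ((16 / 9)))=81 / 632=0.13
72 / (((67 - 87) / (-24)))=432 / 5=86.40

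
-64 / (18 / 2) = -7.11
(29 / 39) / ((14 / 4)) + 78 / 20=11227 / 2730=4.11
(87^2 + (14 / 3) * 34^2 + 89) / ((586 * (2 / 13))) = 254527 / 1758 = 144.78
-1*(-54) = 54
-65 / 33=-1.97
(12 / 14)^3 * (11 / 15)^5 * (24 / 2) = 5153632 / 3215625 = 1.60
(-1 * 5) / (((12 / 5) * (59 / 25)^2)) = -15625 / 41772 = -0.37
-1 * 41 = -41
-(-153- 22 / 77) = 1073 / 7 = 153.29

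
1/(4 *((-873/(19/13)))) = -19/45396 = -0.00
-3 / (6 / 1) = -1 / 2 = -0.50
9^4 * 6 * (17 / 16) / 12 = 3485.53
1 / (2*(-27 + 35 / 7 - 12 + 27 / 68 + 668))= 34 / 43139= 0.00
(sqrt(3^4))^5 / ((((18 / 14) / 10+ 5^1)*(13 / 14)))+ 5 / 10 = 115740707 / 9334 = 12399.90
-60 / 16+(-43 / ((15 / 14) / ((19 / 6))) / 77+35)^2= 1086380881 / 980100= 1108.44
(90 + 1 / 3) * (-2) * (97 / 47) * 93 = -1629794 / 47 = -34676.47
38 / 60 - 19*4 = -2261 / 30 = -75.37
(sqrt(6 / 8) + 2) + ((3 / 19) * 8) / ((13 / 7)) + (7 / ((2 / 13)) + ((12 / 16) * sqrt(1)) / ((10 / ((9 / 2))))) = sqrt(3) / 2 + 958709 / 19760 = 49.38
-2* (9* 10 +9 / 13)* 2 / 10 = -2358 / 65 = -36.28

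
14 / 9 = 1.56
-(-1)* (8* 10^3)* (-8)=-64000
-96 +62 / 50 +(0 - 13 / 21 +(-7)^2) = -24349 / 525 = -46.38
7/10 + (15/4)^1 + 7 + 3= 14.45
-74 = -74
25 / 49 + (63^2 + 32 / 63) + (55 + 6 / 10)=8876488 / 2205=4025.62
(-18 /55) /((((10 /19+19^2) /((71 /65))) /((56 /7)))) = -194256 /24556675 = -0.01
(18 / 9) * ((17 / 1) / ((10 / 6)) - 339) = -3288 / 5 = -657.60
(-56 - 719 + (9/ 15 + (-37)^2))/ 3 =991/ 5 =198.20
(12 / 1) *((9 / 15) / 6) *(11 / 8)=33 / 20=1.65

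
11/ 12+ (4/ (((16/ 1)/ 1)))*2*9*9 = 497/ 12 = 41.42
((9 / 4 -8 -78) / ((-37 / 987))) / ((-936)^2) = 110215 / 43220736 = 0.00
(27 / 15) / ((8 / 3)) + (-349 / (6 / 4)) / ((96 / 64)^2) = -110951 / 1080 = -102.73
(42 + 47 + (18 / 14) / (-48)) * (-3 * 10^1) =-149475 / 56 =-2669.20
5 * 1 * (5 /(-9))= -25 /9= -2.78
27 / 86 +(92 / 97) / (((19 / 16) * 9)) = 574441 / 1426482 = 0.40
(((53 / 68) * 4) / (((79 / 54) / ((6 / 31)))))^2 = 294877584 / 1733306689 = 0.17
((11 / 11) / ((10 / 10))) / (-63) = -1 / 63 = -0.02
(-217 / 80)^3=-10218313 / 512000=-19.96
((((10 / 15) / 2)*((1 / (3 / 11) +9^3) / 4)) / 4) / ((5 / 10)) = 1099 / 36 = 30.53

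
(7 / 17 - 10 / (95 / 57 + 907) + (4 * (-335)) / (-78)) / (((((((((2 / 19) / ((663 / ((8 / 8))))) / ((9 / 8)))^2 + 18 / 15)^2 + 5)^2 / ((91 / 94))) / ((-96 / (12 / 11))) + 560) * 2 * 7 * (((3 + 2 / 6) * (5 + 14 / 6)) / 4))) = 19130389082762812518797051494771394473338399699000 / 52090361030964667472519804464952044112338979719063459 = 0.00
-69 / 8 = -8.62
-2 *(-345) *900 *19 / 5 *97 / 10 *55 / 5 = 251790660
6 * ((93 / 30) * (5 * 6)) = 558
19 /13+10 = 149 /13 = 11.46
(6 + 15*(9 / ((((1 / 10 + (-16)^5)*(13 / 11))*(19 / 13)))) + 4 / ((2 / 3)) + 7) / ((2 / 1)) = 9.50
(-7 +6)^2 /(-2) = -1 /2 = -0.50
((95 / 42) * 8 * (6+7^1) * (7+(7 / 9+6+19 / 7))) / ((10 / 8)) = 4106128 / 1323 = 3103.65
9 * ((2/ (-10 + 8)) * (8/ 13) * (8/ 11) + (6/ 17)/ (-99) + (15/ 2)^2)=4883295/ 9724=502.19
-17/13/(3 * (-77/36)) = 0.20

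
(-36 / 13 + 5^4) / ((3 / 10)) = 80890 / 39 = 2074.10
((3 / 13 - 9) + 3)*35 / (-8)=25.24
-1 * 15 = -15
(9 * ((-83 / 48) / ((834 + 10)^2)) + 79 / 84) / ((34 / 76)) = 4276765993 / 2034431616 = 2.10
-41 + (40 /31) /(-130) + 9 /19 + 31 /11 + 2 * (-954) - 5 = -164303130 /84227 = -1950.72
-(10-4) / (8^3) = -3 / 256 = -0.01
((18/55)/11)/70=9/21175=0.00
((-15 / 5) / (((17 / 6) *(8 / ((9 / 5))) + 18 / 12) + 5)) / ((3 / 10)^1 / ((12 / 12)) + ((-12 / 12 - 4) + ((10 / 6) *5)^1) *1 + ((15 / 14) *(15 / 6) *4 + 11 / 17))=-0.01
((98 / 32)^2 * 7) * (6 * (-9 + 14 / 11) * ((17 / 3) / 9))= -24286115 / 12672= -1916.52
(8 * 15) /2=60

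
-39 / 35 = -1.11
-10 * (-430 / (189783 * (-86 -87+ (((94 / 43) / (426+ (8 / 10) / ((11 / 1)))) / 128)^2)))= -17883732528534323200 / 136550445349910779980441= -0.00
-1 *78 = -78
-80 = -80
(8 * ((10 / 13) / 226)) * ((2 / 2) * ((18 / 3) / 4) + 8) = 380 / 1469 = 0.26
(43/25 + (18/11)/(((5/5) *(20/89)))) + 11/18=23792/2475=9.61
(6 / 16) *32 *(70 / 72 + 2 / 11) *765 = 116535 / 11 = 10594.09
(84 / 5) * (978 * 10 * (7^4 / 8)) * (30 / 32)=46229754.38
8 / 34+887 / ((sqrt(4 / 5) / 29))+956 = 16256 / 17+25723 * sqrt(5) / 2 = 29715.42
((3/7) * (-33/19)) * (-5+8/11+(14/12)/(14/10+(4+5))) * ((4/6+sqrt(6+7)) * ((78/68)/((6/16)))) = 14279/2261+42837 * sqrt(13)/4522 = 40.47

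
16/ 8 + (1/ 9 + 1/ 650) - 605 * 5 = -17683891/ 5850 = -3022.89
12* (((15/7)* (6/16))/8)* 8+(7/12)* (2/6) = 2479/252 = 9.84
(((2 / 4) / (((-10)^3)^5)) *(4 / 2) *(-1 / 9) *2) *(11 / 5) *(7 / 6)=77 / 135000000000000000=0.00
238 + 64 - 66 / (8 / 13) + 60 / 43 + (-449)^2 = 34709109 / 172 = 201797.15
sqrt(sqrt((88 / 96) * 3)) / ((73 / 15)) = 15 * 11^(1 / 4) * sqrt(2) / 146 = 0.26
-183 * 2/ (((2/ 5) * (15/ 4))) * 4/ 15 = -976/ 15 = -65.07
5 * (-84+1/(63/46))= -26230/63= -416.35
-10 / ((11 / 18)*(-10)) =18 / 11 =1.64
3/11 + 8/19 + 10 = 10.69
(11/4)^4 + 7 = 16433/256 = 64.19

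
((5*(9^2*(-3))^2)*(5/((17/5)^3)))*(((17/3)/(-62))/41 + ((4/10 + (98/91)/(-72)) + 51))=36862129670625/19100588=1929895.02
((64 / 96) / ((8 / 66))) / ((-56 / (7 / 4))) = -0.17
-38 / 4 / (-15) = 19 / 30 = 0.63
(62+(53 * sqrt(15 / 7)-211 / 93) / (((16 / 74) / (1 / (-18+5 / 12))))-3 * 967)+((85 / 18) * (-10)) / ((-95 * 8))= -120368369 / 42408-5883 * sqrt(105) / 2954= -2858.75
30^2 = 900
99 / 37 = 2.68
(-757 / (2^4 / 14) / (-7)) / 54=757 / 432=1.75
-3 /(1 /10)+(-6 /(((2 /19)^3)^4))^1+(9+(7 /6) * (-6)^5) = -6639944775820947 /2048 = -3242160535068.82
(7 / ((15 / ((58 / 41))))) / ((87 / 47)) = 658 / 1845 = 0.36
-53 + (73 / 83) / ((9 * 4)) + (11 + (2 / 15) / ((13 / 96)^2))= -87624163 / 2524860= -34.70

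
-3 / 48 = -1 / 16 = -0.06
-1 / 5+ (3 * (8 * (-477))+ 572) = -54381 / 5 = -10876.20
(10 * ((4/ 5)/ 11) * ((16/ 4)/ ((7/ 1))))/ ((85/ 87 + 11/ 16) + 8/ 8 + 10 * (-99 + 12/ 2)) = -44544/ 99395527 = -0.00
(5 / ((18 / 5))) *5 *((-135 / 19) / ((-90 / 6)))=125 / 38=3.29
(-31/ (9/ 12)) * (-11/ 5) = 1364/ 15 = 90.93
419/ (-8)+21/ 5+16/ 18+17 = -10903/ 360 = -30.29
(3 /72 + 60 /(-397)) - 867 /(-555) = 2560637 /1762680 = 1.45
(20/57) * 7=140/57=2.46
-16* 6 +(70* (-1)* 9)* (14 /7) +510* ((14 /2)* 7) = 23634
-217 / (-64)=217 / 64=3.39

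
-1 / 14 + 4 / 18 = 19 / 126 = 0.15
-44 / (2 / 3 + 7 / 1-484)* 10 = 1320 / 1429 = 0.92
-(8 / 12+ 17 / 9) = -2.56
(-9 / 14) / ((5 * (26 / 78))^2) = -81 / 350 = -0.23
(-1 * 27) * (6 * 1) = -162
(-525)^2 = 275625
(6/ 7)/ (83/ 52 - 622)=-312/ 225827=-0.00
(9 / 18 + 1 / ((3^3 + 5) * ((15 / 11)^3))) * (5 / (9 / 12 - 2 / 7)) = 387317 / 70200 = 5.52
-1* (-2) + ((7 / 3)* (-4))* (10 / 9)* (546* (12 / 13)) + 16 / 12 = -15670 / 3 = -5223.33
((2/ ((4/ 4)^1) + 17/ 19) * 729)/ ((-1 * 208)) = -40095/ 3952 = -10.15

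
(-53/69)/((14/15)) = -265/322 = -0.82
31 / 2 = 15.50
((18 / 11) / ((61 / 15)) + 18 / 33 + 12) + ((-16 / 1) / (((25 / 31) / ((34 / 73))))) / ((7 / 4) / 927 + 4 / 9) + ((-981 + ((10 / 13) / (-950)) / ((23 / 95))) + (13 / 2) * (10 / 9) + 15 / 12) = -21385043215512653 / 21815093371500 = -980.29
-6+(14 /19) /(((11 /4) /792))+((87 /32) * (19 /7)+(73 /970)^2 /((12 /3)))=213830116289 /1001117600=213.59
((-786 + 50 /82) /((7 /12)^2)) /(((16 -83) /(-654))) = -3032561376 /134603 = -22529.67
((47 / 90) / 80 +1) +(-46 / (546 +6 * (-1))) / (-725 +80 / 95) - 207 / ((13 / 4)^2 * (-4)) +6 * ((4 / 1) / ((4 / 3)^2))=974685611851 / 50225853600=19.41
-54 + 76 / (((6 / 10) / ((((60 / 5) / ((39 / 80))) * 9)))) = 364098 / 13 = 28007.54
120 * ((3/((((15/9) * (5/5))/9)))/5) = 1944/5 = 388.80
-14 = -14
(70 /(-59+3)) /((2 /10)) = -25 /4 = -6.25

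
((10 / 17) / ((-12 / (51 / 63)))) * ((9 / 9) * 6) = -0.24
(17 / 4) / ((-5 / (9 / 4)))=-153 / 80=-1.91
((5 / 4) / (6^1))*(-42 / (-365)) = 7 / 292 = 0.02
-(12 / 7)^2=-144 / 49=-2.94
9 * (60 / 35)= 108 / 7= 15.43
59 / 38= 1.55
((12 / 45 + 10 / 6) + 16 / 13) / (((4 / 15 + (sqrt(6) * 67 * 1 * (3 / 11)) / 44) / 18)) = -5203294272 / 330156151 + 8103270780 * sqrt(6) / 330156151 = 44.36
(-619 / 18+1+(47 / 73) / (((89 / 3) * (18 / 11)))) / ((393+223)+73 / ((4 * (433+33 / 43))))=-145602958384 / 2687516554491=-0.05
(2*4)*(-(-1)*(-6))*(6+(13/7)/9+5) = -11296/21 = -537.90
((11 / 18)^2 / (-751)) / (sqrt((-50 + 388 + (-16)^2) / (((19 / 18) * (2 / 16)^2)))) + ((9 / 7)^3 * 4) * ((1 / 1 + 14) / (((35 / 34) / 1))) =297432 / 2401 - 11 * sqrt(627) / 105115968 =123.88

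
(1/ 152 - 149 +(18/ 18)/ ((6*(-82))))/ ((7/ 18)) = -8356857/ 21812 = -383.13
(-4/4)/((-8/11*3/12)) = 11/2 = 5.50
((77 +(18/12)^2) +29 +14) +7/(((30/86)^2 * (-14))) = 106327/900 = 118.14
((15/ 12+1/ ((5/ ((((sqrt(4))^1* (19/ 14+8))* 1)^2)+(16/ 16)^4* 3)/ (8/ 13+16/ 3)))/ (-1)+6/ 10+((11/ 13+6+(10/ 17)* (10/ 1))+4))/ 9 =604675103/ 385826220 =1.57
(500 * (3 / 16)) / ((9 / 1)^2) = 125 / 108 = 1.16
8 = 8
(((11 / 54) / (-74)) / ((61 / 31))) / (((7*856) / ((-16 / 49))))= 341 / 4473044478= 0.00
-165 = -165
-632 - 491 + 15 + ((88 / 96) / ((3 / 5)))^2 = -1432943 / 1296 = -1105.67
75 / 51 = 25 / 17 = 1.47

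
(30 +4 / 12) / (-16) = -91 / 48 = -1.90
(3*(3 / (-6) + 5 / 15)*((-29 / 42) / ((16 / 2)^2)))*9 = 87 / 1792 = 0.05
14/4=7/2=3.50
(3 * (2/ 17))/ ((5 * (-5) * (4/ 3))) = -9/ 850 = -0.01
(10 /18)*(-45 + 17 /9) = -1940 /81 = -23.95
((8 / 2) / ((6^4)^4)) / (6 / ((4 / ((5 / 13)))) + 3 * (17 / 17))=13 / 32795402674176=0.00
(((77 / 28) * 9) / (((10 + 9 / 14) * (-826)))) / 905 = -99 / 31823420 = -0.00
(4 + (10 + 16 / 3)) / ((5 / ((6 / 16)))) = 29 / 20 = 1.45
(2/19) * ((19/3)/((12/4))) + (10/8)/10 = 25/72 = 0.35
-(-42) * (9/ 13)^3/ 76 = 15309/ 83486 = 0.18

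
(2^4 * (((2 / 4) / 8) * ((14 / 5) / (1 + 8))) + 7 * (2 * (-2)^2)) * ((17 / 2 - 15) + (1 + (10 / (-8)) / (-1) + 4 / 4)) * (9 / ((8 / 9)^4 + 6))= -248.65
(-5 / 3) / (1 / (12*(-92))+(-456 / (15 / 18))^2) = -46000 / 8264208359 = -0.00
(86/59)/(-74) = -43/2183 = -0.02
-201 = -201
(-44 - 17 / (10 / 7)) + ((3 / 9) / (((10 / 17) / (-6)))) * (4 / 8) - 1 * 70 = -638 / 5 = -127.60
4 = 4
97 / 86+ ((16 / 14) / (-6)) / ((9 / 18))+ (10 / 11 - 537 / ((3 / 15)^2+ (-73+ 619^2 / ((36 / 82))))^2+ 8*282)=6916811193878978232998155 / 3063713450794637120634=2257.66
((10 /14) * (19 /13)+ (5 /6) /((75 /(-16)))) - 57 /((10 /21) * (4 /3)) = -2912653 /32760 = -88.91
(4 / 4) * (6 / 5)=6 / 5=1.20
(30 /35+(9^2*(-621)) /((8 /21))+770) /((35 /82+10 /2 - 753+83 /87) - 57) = 26221298793 /160524532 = 163.35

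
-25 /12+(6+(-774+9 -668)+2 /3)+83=-16145 /12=-1345.42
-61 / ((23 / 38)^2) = -88084 / 529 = -166.51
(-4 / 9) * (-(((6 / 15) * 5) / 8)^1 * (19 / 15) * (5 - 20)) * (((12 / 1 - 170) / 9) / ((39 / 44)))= 132088 / 3159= 41.81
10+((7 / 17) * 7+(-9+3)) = 117 / 17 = 6.88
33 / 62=0.53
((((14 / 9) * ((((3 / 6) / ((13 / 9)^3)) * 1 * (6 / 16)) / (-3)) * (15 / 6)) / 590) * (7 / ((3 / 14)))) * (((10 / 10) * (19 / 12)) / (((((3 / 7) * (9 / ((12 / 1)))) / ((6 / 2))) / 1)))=-136857 / 2073968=-0.07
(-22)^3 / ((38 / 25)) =-7005.26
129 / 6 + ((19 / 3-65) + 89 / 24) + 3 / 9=-265 / 8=-33.12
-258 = -258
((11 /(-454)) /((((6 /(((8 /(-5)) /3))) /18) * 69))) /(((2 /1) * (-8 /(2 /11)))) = -0.00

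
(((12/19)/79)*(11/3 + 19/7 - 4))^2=40000/110397049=0.00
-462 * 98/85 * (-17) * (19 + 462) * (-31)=-675110436/5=-135022087.20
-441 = -441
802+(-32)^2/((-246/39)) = 26226/41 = 639.66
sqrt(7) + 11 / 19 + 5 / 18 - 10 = -3127 / 342 + sqrt(7) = -6.50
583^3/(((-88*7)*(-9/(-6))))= -18014117/84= -214453.77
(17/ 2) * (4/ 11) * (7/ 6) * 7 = 833/ 33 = 25.24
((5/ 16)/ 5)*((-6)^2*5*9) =405/ 4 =101.25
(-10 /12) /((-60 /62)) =31 /36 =0.86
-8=-8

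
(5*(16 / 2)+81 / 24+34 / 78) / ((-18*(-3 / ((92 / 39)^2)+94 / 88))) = -79539911 / 17289909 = -4.60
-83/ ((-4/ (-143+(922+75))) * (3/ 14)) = 248087/ 3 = 82695.67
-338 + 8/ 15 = -5062/ 15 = -337.47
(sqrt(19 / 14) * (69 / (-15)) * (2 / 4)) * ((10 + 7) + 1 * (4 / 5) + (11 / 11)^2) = -1081 * sqrt(266) / 350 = -50.37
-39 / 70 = -0.56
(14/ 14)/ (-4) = -1/ 4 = -0.25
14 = 14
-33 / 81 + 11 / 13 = 154 / 351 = 0.44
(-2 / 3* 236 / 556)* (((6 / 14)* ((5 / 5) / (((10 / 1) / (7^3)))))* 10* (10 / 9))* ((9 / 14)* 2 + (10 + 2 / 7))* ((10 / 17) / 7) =-44.94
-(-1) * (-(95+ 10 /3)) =-98.33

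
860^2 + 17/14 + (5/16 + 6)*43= 82865737/112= 739872.65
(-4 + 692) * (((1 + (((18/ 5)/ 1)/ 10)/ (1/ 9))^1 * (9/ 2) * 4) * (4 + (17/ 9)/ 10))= 27493856/ 125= 219950.85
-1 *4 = -4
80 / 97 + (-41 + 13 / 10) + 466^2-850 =209779111 / 970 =216267.12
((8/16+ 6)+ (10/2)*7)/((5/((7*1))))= 581/10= 58.10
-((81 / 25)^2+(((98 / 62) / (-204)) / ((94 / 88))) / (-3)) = -1462921556 / 139325625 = -10.50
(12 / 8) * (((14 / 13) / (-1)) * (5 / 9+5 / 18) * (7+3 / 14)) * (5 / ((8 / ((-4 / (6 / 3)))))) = 2525 / 208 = 12.14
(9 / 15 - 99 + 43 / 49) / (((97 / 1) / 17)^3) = -117386309 / 223604885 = -0.52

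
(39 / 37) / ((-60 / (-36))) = 117 / 185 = 0.63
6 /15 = 0.40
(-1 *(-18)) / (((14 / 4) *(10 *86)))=9 / 1505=0.01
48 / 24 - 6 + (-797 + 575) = -226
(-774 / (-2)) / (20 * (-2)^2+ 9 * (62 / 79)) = 30573 / 6878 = 4.45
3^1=3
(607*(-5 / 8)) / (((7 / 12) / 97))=-883185 / 14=-63084.64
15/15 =1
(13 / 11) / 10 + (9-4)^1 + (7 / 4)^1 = 1511 / 220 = 6.87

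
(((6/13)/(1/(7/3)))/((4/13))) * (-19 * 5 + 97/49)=-2279/7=-325.57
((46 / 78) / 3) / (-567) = -23 / 66339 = -0.00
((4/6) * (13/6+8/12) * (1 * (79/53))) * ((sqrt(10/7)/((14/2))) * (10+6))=21488 * sqrt(70)/23373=7.69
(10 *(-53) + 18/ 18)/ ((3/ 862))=-455998/ 3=-151999.33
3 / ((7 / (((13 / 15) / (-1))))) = -13 / 35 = -0.37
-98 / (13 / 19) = -143.23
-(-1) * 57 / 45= 19 / 15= 1.27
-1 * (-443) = 443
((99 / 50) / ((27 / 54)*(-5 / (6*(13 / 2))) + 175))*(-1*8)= -30888 / 341125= -0.09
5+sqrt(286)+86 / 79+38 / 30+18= sqrt(286)+30046 / 1185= 42.27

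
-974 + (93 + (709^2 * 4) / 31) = 1983413 / 31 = 63981.06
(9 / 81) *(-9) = -1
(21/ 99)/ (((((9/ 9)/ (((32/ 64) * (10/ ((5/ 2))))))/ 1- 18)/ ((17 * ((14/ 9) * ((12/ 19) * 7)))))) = -13328/ 9405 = -1.42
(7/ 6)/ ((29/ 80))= 280/ 87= 3.22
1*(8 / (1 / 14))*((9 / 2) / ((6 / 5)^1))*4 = 1680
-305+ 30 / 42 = -2130 / 7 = -304.29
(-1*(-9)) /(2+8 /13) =117 /34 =3.44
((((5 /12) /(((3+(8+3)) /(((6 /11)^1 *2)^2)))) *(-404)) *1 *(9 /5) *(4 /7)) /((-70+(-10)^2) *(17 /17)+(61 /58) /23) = -116410176 /237640249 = -0.49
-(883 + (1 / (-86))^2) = -6530669 / 7396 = -883.00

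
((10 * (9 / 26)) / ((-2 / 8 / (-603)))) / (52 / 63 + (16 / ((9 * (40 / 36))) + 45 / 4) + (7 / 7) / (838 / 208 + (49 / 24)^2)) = 8394490112400 / 13872181583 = 605.13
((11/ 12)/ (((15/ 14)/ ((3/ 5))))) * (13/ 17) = 1001/ 2550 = 0.39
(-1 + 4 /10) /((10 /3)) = -9 /50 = -0.18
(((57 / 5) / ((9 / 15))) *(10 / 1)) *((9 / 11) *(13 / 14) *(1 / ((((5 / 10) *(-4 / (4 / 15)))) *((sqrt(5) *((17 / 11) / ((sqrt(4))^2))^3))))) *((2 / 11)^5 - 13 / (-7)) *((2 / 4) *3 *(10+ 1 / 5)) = -893704473792 *sqrt(5) / 471207275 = -4240.99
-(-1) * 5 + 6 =11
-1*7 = -7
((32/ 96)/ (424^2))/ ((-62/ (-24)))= 1/ 1393264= 0.00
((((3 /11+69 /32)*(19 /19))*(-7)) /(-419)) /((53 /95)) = 568575 /7816864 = 0.07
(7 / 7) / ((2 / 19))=19 / 2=9.50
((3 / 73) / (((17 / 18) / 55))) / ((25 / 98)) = 58212 / 6205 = 9.38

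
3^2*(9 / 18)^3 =9 / 8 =1.12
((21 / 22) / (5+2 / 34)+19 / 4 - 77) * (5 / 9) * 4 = -681700 / 4257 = -160.14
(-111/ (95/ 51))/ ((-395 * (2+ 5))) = 5661/ 262675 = 0.02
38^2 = 1444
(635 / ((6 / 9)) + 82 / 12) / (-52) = -1439 / 78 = -18.45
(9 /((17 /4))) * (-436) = -15696 /17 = -923.29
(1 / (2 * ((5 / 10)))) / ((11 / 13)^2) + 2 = 411 / 121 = 3.40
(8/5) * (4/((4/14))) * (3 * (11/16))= 231/5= 46.20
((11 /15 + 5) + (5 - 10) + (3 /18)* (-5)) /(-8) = 1 /80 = 0.01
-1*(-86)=86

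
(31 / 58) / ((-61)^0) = 31 / 58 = 0.53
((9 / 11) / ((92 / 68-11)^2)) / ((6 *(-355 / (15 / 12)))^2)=289 / 95450246144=0.00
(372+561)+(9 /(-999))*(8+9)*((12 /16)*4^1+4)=103444 /111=931.93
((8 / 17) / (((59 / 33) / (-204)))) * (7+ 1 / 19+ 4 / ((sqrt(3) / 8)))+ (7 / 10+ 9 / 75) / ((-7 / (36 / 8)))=-33792 * sqrt(3) / 59 - 297572049 / 784700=-1371.24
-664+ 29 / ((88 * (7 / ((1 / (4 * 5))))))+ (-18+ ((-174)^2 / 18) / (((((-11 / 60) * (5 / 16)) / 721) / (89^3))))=-183844451622896931 / 12320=-14922439255105.27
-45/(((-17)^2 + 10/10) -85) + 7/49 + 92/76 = 6183/5453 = 1.13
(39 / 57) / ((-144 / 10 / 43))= -2795 / 1368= -2.04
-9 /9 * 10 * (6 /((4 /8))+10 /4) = -145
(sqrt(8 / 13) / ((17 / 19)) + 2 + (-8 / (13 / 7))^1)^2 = 297644 / 48841 - 2280 * sqrt(26) / 2873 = 2.05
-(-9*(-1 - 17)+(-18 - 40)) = -104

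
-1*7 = -7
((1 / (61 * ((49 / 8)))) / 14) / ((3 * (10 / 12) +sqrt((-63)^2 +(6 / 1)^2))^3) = -307744 / 3424811551399385 +618048 * sqrt(445) / 17124057756996925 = 0.00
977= 977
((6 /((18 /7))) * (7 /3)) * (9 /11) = 49 /11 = 4.45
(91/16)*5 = 455/16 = 28.44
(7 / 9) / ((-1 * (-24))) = 7 / 216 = 0.03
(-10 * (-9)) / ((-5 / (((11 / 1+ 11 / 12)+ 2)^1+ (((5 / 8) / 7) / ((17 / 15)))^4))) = -102878999052729 / 410693470208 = -250.50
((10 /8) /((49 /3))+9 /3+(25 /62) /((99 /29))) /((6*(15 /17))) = 32668169 /54137160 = 0.60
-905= -905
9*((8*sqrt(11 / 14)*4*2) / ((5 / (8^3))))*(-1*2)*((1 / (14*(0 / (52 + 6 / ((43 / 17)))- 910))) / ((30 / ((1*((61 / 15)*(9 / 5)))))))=2248704*sqrt(154) / 13934375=2.00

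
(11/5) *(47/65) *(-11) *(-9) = 51183/325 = 157.49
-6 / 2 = -3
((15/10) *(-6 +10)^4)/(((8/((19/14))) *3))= 152/7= 21.71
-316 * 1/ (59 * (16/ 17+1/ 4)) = -21488/ 4779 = -4.50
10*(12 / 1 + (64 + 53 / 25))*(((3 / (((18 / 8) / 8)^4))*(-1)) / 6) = -227540992 / 3645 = -62425.51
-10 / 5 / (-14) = 1 / 7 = 0.14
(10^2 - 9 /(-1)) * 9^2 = 8829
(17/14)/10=17/140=0.12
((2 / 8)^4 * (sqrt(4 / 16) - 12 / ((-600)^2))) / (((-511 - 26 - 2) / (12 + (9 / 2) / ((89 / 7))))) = -10994267 / 245611520000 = -0.00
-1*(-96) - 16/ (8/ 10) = 76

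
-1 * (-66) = 66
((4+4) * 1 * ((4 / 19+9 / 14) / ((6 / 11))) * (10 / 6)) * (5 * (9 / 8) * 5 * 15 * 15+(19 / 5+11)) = 633531349 / 4788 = 132316.49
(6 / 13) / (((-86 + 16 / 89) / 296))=-26344 / 16549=-1.59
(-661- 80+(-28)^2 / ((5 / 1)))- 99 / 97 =-283832 / 485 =-585.22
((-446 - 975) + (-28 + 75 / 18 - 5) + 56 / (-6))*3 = -4377.50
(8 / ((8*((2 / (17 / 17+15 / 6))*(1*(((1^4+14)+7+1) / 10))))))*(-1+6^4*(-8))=-362915 / 46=-7889.46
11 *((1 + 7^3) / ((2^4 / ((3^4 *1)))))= 19156.50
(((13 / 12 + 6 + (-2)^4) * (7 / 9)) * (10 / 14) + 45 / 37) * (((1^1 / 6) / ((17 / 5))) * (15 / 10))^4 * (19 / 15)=133249375 / 256319935488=0.00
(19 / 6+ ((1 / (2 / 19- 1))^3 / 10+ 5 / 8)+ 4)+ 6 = 8048707 / 589560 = 13.65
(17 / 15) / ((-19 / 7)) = -119 / 285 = -0.42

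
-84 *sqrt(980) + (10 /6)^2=25 /9-1176 *sqrt(5)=-2626.84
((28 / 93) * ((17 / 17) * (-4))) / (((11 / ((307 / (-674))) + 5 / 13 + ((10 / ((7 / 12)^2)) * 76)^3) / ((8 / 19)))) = -420705294464 / 9243714628419926387799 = -0.00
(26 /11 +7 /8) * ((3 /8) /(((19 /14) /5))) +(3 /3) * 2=2279 /352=6.47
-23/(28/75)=-61.61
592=592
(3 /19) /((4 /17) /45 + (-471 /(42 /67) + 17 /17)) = -32130 /152689111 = -0.00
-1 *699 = -699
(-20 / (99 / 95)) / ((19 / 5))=-5.05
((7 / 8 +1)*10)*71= 5325 / 4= 1331.25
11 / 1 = 11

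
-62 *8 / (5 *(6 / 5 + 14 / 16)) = -47.81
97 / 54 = 1.80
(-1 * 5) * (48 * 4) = -960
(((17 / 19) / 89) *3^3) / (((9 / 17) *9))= 289 / 5073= 0.06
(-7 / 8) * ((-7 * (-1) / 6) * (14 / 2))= -343 / 48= -7.15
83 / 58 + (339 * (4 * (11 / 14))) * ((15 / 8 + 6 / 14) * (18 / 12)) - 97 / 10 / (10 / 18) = 1041708743 / 284200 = 3665.41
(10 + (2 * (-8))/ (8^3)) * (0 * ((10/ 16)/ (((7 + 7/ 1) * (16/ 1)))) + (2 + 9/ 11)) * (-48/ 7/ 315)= -0.61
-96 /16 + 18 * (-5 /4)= -57 /2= -28.50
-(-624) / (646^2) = 156 / 104329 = 0.00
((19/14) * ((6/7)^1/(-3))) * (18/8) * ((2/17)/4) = -171/6664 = -0.03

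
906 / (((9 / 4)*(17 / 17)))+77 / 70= 12113 / 30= 403.77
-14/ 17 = -0.82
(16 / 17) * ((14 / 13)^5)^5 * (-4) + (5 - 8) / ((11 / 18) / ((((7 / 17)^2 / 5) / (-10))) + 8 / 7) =-227271688111709350312852748183894593 / 9473279839828805441862930253030351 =-23.99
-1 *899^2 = -808201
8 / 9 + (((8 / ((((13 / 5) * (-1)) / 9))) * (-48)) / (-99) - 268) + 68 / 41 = -14715616 / 52767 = -278.88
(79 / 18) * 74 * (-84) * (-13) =1063972 / 3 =354657.33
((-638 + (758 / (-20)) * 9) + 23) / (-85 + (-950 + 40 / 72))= 86049 / 93100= 0.92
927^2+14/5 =4296659/5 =859331.80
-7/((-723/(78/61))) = 182/14701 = 0.01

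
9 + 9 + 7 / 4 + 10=29.75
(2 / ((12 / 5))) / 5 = 1 / 6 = 0.17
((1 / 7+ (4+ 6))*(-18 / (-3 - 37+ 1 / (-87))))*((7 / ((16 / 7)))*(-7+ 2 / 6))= -648585 / 6962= -93.16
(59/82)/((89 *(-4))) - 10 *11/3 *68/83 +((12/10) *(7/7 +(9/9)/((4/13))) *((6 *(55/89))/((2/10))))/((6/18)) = 1843438789/7268808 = 253.61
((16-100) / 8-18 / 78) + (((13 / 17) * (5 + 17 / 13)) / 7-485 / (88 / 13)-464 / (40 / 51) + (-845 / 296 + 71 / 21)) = -672.76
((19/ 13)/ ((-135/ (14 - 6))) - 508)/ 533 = -891692/ 935415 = -0.95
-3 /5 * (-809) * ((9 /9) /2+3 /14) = 2427 /7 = 346.71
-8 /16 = -1 /2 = -0.50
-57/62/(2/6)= -171/62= -2.76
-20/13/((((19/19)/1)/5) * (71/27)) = -2700/923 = -2.93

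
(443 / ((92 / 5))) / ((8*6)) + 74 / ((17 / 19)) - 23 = 4519895 / 75072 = 60.21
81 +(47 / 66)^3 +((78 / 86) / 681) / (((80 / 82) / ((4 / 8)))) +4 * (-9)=1272965122651 / 28062484560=45.36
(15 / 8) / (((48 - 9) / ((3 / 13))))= 15 / 1352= 0.01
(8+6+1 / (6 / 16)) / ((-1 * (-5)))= 10 / 3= 3.33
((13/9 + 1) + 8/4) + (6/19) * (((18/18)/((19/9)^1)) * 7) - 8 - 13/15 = -54829/16245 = -3.38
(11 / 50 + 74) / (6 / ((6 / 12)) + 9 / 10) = 5.75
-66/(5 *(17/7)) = -462/85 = -5.44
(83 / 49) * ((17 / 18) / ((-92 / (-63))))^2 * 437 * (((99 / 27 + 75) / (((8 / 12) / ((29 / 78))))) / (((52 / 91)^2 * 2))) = 20799.52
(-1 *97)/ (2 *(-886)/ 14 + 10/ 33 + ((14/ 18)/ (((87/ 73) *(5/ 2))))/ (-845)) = 24708759075/ 32164361494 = 0.77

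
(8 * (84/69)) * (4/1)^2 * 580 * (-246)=-22233266.09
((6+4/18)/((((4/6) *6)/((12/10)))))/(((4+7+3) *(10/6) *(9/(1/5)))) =2/1125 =0.00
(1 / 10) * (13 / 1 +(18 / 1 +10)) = 41 / 10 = 4.10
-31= -31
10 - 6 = 4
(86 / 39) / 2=43 / 39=1.10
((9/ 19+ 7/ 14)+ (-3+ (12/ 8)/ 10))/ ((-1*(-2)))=-0.94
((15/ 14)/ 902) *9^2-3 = -36669/ 12628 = -2.90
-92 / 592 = -23 / 148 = -0.16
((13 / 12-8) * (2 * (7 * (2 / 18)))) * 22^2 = -140602 / 27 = -5207.48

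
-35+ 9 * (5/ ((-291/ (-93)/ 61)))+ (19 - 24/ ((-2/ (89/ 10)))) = 469513/ 485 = 968.07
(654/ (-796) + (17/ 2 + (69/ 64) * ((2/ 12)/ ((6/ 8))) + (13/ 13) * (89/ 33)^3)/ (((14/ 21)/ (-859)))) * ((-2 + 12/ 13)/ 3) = 39020848393135/ 2975008608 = 13116.21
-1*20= -20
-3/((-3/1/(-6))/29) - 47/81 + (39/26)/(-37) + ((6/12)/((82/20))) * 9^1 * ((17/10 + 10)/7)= -148620229/860139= -172.79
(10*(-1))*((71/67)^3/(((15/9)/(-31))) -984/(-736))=207.97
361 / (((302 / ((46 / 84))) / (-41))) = -340423 / 12684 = -26.84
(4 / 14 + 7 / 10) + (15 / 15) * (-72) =-4971 / 70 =-71.01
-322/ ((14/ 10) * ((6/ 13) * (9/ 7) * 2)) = -10465/ 54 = -193.80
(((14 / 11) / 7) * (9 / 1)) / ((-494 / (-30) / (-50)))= -13500 / 2717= -4.97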